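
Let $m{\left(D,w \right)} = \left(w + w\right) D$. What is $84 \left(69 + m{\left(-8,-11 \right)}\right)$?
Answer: $20580$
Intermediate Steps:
$m{\left(D,w \right)} = 2 D w$ ($m{\left(D,w \right)} = 2 w D = 2 D w$)
$84 \left(69 + m{\left(-8,-11 \right)}\right) = 84 \left(69 + 2 \left(-8\right) \left(-11\right)\right) = 84 \left(69 + 176\right) = 84 \cdot 245 = 20580$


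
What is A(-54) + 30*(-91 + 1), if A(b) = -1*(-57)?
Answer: -2643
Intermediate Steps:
A(b) = 57
A(-54) + 30*(-91 + 1) = 57 + 30*(-91 + 1) = 57 + 30*(-90) = 57 - 2700 = -2643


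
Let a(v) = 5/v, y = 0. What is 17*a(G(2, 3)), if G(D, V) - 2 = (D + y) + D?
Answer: 85/6 ≈ 14.167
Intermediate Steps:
G(D, V) = 2 + 2*D (G(D, V) = 2 + ((D + 0) + D) = 2 + (D + D) = 2 + 2*D)
17*a(G(2, 3)) = 17*(5/(2 + 2*2)) = 17*(5/(2 + 4)) = 17*(5/6) = 17*(5*(⅙)) = 17*(⅚) = 85/6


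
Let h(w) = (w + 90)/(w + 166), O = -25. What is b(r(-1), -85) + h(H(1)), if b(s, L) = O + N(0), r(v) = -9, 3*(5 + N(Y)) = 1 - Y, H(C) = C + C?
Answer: -1223/42 ≈ -29.119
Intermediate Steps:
H(C) = 2*C
N(Y) = -14/3 - Y/3 (N(Y) = -5 + (1 - Y)/3 = -5 + (1/3 - Y/3) = -14/3 - Y/3)
h(w) = (90 + w)/(166 + w)
b(s, L) = -89/3 (b(s, L) = -25 + (-14/3 - 1/3*0) = -25 + (-14/3 + 0) = -25 - 14/3 = -89/3)
b(r(-1), -85) + h(H(1)) = -89/3 + (90 + 2*1)/(166 + 2*1) = -89/3 + (90 + 2)/(166 + 2) = -89/3 + 92/168 = -89/3 + (1/168)*92 = -89/3 + 23/42 = -1223/42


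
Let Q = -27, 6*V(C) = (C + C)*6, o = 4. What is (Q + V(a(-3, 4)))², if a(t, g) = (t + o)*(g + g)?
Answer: 121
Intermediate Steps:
a(t, g) = 2*g*(4 + t) (a(t, g) = (t + 4)*(g + g) = (4 + t)*(2*g) = 2*g*(4 + t))
V(C) = 2*C (V(C) = ((C + C)*6)/6 = ((2*C)*6)/6 = (12*C)/6 = 2*C)
(Q + V(a(-3, 4)))² = (-27 + 2*(2*4*(4 - 3)))² = (-27 + 2*(2*4*1))² = (-27 + 2*8)² = (-27 + 16)² = (-11)² = 121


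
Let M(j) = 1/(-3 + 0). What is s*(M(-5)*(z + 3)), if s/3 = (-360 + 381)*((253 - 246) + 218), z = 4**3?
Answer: -316575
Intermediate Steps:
z = 64
M(j) = -1/3 (M(j) = 1/(-3) = -1/3)
s = 14175 (s = 3*((-360 + 381)*((253 - 246) + 218)) = 3*(21*(7 + 218)) = 3*(21*225) = 3*4725 = 14175)
s*(M(-5)*(z + 3)) = 14175*(-(64 + 3)/3) = 14175*(-1/3*67) = 14175*(-67/3) = -316575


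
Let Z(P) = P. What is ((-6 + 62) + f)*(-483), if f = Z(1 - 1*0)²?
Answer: -27531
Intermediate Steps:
f = 1 (f = (1 - 1*0)² = (1 + 0)² = 1² = 1)
((-6 + 62) + f)*(-483) = ((-6 + 62) + 1)*(-483) = (56 + 1)*(-483) = 57*(-483) = -27531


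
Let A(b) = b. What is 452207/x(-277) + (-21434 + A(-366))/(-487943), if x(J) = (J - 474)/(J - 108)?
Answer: 84950743849185/366445193 ≈ 2.3182e+5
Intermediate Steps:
x(J) = (-474 + J)/(-108 + J)
452207/x(-277) + (-21434 + A(-366))/(-487943) = 452207/(((-474 - 277)/(-108 - 277))) + (-21434 - 366)/(-487943) = 452207/((-751/(-385))) - 21800*(-1/487943) = 452207/((-1/385*(-751))) + 21800/487943 = 452207/(751/385) + 21800/487943 = 452207*(385/751) + 21800/487943 = 174099695/751 + 21800/487943 = 84950743849185/366445193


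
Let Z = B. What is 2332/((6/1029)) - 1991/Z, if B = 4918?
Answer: 1966893093/4918 ≈ 3.9994e+5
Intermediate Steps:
Z = 4918
2332/((6/1029)) - 1991/Z = 2332/((6/1029)) - 1991/4918 = 2332/((6*(1/1029))) - 1991*1/4918 = 2332/(2/343) - 1991/4918 = 2332*(343/2) - 1991/4918 = 399938 - 1991/4918 = 1966893093/4918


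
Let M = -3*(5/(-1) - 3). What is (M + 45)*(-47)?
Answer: -3243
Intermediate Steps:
M = 24 (M = -3*(5*(-1) - 3) = -3*(-5 - 3) = -3*(-8) = 24)
(M + 45)*(-47) = (24 + 45)*(-47) = 69*(-47) = -3243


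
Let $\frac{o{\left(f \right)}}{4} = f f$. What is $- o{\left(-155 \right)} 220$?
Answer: $-21142000$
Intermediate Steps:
$o{\left(f \right)} = 4 f^{2}$ ($o{\left(f \right)} = 4 f f = 4 f^{2}$)
$- o{\left(-155 \right)} 220 = - 4 \left(-155\right)^{2} \cdot 220 = - 4 \cdot 24025 \cdot 220 = \left(-1\right) 96100 \cdot 220 = \left(-96100\right) 220 = -21142000$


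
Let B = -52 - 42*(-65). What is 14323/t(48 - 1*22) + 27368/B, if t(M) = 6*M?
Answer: 1639477/16068 ≈ 102.03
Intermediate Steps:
B = 2678 (B = -52 + 2730 = 2678)
14323/t(48 - 1*22) + 27368/B = 14323/((6*(48 - 1*22))) + 27368/2678 = 14323/((6*(48 - 22))) + 27368*(1/2678) = 14323/((6*26)) + 13684/1339 = 14323/156 + 13684/1339 = 1639477/16068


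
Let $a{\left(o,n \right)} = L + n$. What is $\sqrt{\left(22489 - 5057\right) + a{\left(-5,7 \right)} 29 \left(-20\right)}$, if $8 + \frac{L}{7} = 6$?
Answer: $6 \sqrt{597} \approx 146.6$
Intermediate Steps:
$L = -14$ ($L = -56 + 7 \cdot 6 = -56 + 42 = -14$)
$a{\left(o,n \right)} = -14 + n$
$\sqrt{\left(22489 - 5057\right) + a{\left(-5,7 \right)} 29 \left(-20\right)} = \sqrt{\left(22489 - 5057\right) + \left(-14 + 7\right) 29 \left(-20\right)} = \sqrt{17432 + \left(-7\right) 29 \left(-20\right)} = \sqrt{17432 - -4060} = \sqrt{17432 + 4060} = \sqrt{21492} = 6 \sqrt{597}$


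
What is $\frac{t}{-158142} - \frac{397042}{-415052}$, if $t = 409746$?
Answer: $- \frac{8939740069}{5469762782} \approx -1.6344$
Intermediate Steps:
$\frac{t}{-158142} - \frac{397042}{-415052} = \frac{409746}{-158142} - \frac{397042}{-415052} = 409746 \left(- \frac{1}{158142}\right) - - \frac{198521}{207526} = - \frac{68291}{26357} + \frac{198521}{207526} = - \frac{8939740069}{5469762782}$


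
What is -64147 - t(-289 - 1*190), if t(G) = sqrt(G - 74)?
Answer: -64147 - I*sqrt(553) ≈ -64147.0 - 23.516*I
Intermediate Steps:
t(G) = sqrt(-74 + G)
-64147 - t(-289 - 1*190) = -64147 - sqrt(-74 + (-289 - 1*190)) = -64147 - sqrt(-74 + (-289 - 190)) = -64147 - sqrt(-74 - 479) = -64147 - sqrt(-553) = -64147 - I*sqrt(553)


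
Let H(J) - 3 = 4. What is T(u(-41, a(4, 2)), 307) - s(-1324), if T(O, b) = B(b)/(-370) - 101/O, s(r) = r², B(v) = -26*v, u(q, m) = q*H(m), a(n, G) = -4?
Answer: -93073096618/53095 ≈ -1.7530e+6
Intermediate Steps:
H(J) = 7 (H(J) = 3 + 4 = 7)
u(q, m) = 7*q (u(q, m) = q*7 = 7*q)
T(O, b) = -101/O + 13*b/185 (T(O, b) = -26*b/(-370) - 101/O = -26*b*(-1/370) - 101/O = 13*b/185 - 101/O = -101/O + 13*b/185)
T(u(-41, a(4, 2)), 307) - s(-1324) = (-101/(7*(-41)) + (13/185)*307) - 1*(-1324)² = (-101/(-287) + 3991/185) - 1*1752976 = (-101*(-1/287) + 3991/185) - 1752976 = (101/287 + 3991/185) - 1752976 = 1164102/53095 - 1752976 = -93073096618/53095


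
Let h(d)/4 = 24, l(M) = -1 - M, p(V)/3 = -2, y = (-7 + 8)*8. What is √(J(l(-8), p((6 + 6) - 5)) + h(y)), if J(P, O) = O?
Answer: 3*√10 ≈ 9.4868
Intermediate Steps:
y = 8 (y = 1*8 = 8)
p(V) = -6 (p(V) = 3*(-2) = -6)
h(d) = 96 (h(d) = 4*24 = 96)
√(J(l(-8), p((6 + 6) - 5)) + h(y)) = √(-6 + 96) = √90 = 3*√10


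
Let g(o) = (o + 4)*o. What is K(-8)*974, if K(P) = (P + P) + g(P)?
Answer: 15584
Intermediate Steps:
g(o) = o*(4 + o) (g(o) = (4 + o)*o = o*(4 + o))
K(P) = 2*P + P*(4 + P) (K(P) = (P + P) + P*(4 + P) = 2*P + P*(4 + P))
K(-8)*974 = -8*(6 - 8)*974 = -8*(-2)*974 = 16*974 = 15584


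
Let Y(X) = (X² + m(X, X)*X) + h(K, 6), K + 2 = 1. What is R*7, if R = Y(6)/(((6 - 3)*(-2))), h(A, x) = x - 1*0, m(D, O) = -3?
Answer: -28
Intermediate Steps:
K = -1 (K = -2 + 1 = -1)
h(A, x) = x (h(A, x) = x + 0 = x)
Y(X) = 6 + X² - 3*X (Y(X) = (X² - 3*X) + 6 = 6 + X² - 3*X)
R = -4 (R = (6 + 6² - 3*6)/(((6 - 3)*(-2))) = (6 + 36 - 18)/((3*(-2))) = 24/(-6) = 24*(-⅙) = -4)
R*7 = -4*7 = -28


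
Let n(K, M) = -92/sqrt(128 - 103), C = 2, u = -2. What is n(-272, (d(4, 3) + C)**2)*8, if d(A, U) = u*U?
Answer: -736/5 ≈ -147.20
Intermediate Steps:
d(A, U) = -2*U
n(K, M) = -92/5 (n(K, M) = -92/(sqrt(25)) = -92/5)
n(-272, (d(4, 3) + C)**2)*8 = -92/5*8 = -736/5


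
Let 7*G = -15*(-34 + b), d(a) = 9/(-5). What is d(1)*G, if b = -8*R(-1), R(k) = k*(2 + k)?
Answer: -702/7 ≈ -100.29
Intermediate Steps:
d(a) = -9/5 (d(a) = 9*(-⅕) = -9/5)
b = 8 (b = -(-8)*(2 - 1) = -(-8) = -8*(-1) = 8)
G = 390/7 (G = (-15*(-34 + 8))/7 = (-15*(-26))/7 = (⅐)*390 = 390/7 ≈ 55.714)
d(1)*G = -9/5*390/7 = -702/7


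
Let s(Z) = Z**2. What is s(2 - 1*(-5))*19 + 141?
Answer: 1072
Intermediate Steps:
s(2 - 1*(-5))*19 + 141 = (2 - 1*(-5))**2*19 + 141 = (2 + 5)**2*19 + 141 = 7**2*19 + 141 = 49*19 + 141 = 931 + 141 = 1072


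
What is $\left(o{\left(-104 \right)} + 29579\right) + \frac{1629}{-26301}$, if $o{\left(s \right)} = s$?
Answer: $\frac{258406782}{8767} \approx 29475.0$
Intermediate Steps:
$\left(o{\left(-104 \right)} + 29579\right) + \frac{1629}{-26301} = \left(-104 + 29579\right) + \frac{1629}{-26301} = 29475 + 1629 \left(- \frac{1}{26301}\right) = 29475 - \frac{543}{8767} = \frac{258406782}{8767}$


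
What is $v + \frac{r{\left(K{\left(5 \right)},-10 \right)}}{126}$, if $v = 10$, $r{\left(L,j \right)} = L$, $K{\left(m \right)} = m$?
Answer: $\frac{1265}{126} \approx 10.04$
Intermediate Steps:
$v + \frac{r{\left(K{\left(5 \right)},-10 \right)}}{126} = 10 + \frac{1}{126} \cdot 5 = 10 + \frac{5}{126} = \frac{1265}{126}$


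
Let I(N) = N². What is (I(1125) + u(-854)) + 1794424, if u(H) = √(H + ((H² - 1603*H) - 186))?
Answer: 3060049 + √2097238 ≈ 3.0615e+6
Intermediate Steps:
u(H) = √(-186 + H² - 1602*H) (u(H) = √(H + (-186 + H² - 1603*H)) = √(-186 + H² - 1602*H))
(I(1125) + u(-854)) + 1794424 = (1125² + √(-186 + (-854)² - 1602*(-854))) + 1794424 = (1265625 + √(-186 + 729316 + 1368108)) + 1794424 = (1265625 + √2097238) + 1794424 = 3060049 + √2097238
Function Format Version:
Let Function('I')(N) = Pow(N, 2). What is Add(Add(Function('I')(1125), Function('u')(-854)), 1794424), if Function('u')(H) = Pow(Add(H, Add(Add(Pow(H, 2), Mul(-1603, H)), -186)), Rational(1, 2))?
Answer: Add(3060049, Pow(2097238, Rational(1, 2))) ≈ 3.0615e+6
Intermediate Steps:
Function('u')(H) = Pow(Add(-186, Pow(H, 2), Mul(-1602, H)), Rational(1, 2)) (Function('u')(H) = Pow(Add(H, Add(-186, Pow(H, 2), Mul(-1603, H))), Rational(1, 2)) = Pow(Add(-186, Pow(H, 2), Mul(-1602, H)), Rational(1, 2)))
Add(Add(Function('I')(1125), Function('u')(-854)), 1794424) = Add(Add(Pow(1125, 2), Pow(Add(-186, Pow(-854, 2), Mul(-1602, -854)), Rational(1, 2))), 1794424) = Add(Add(1265625, Pow(Add(-186, 729316, 1368108), Rational(1, 2))), 1794424) = Add(Add(1265625, Pow(2097238, Rational(1, 2))), 1794424) = Add(3060049, Pow(2097238, Rational(1, 2)))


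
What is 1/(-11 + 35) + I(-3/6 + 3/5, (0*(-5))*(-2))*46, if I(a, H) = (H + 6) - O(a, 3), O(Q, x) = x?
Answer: 3313/24 ≈ 138.04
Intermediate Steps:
I(a, H) = 3 + H (I(a, H) = (H + 6) - 1*3 = (6 + H) - 3 = 3 + H)
1/(-11 + 35) + I(-3/6 + 3/5, (0*(-5))*(-2))*46 = 1/(-11 + 35) + (3 + (0*(-5))*(-2))*46 = 1/24 + (3 + 0*(-2))*46 = 1/24 + (3 + 0)*46 = 1/24 + 3*46 = 1/24 + 138 = 3313/24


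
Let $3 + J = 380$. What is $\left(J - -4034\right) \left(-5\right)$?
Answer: $-22055$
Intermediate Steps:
$J = 377$ ($J = -3 + 380 = 377$)
$\left(J - -4034\right) \left(-5\right) = \left(377 - -4034\right) \left(-5\right) = \left(377 + 4034\right) \left(-5\right) = 4411 \left(-5\right) = -22055$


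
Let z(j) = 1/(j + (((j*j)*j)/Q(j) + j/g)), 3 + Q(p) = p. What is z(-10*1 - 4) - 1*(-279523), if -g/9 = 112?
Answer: 50439647051/180449 ≈ 2.7952e+5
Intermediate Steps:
g = -1008 (g = -9*112 = -1008)
Q(p) = -3 + p
z(j) = 1/(1007*j/1008 + j**3/(-3 + j)) (z(j) = 1/(j + (((j*j)*j)/(-3 + j) + j/(-1008))) = 1/(j + ((j**2*j)/(-3 + j) + j*(-1/1008))) = 1/(j + (j**3/(-3 + j) - j/1008)) = 1/(j + (-j/1008 + j**3/(-3 + j))) = 1/(1007*j/1008 + j**3/(-3 + j)))
z(-10*1 - 4) - 1*(-279523) = 1008*(-3 + (-10*1 - 4))/((-10*1 - 4)*(-3021 + 1007*(-10*1 - 4) + 1008*(-10*1 - 4)**2)) - 1*(-279523) = 1008*(-3 + (-10 - 4))/((-10 - 4)*(-3021 + 1007*(-10 - 4) + 1008*(-10 - 4)**2)) + 279523 = 1008*(-3 - 14)/(-14*(-3021 + 1007*(-14) + 1008*(-14)**2)) + 279523 = 1008*(-1/14)*(-17)/(-3021 - 14098 + 1008*196) + 279523 = 1008*(-1/14)*(-17)/(-3021 - 14098 + 197568) + 279523 = 1008*(-1/14)*(-17)/180449 + 279523 = 1008*(-1/14)*(1/180449)*(-17) + 279523 = 1224/180449 + 279523 = 50439647051/180449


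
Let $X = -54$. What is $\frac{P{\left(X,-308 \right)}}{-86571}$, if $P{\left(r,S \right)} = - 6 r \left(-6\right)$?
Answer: $\frac{216}{9619} \approx 0.022456$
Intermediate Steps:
$P{\left(r,S \right)} = 36 r$
$\frac{P{\left(X,-308 \right)}}{-86571} = \frac{36 \left(-54\right)}{-86571} = \left(-1944\right) \left(- \frac{1}{86571}\right) = \frac{216}{9619}$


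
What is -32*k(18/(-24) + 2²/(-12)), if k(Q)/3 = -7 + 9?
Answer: -192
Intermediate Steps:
k(Q) = 6 (k(Q) = 3*(-7 + 9) = 3*2 = 6)
-32*k(18/(-24) + 2²/(-12)) = -32*6 = -192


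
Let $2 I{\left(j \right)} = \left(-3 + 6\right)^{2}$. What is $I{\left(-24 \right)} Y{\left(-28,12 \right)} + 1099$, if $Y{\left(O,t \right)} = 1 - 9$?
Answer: $1063$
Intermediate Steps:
$Y{\left(O,t \right)} = -8$
$I{\left(j \right)} = \frac{9}{2}$ ($I{\left(j \right)} = \frac{\left(-3 + 6\right)^{2}}{2} = \frac{3^{2}}{2} = \frac{1}{2} \cdot 9 = \frac{9}{2}$)
$I{\left(-24 \right)} Y{\left(-28,12 \right)} + 1099 = \frac{9}{2} \left(-8\right) + 1099 = -36 + 1099 = 1063$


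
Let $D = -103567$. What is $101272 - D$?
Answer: $204839$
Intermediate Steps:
$101272 - D = 101272 - -103567 = 101272 + 103567 = 204839$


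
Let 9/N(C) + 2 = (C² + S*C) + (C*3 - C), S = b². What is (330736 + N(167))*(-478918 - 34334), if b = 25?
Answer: -5627073031838145/33149 ≈ -1.6975e+11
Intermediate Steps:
S = 625 (S = 25² = 625)
N(C) = 9/(-2 + C² + 627*C) (N(C) = 9/(-2 + ((C² + 625*C) + (C*3 - C))) = 9/(-2 + ((C² + 625*C) + (3*C - C))) = 9/(-2 + ((C² + 625*C) + 2*C)) = 9/(-2 + (C² + 627*C)) = 9/(-2 + C² + 627*C))
(330736 + N(167))*(-478918 - 34334) = (330736 + 9/(-2 + 167² + 627*167))*(-478918 - 34334) = (330736 + 9/(-2 + 27889 + 104709))*(-513252) = (330736 + 9/132596)*(-513252) = (43854270665/132596)*(-513252) = -5627073031838145/33149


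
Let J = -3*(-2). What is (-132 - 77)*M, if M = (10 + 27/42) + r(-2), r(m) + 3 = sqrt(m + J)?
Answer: -28215/14 ≈ -2015.4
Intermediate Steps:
J = 6
r(m) = -3 + sqrt(6 + m) (r(m) = -3 + sqrt(m + 6) = -3 + sqrt(6 + m))
M = 135/14 (M = (10 + 27/42) + (-3 + sqrt(6 - 2)) = (10 + 27*(1/42)) + (-3 + sqrt(4)) = (10 + 9/14) + (-3 + 2) = 149/14 - 1 = 135/14 ≈ 9.6429)
(-132 - 77)*M = (-132 - 77)*(135/14) = -209*135/14 = -28215/14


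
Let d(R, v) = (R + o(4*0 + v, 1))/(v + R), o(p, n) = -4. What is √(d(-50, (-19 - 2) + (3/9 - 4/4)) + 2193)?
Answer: √101406255/215 ≈ 46.838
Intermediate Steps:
d(R, v) = (-4 + R)/(R + v) (d(R, v) = (R - 4)/(v + R) = (-4 + R)/(R + v))
√(d(-50, (-19 - 2) + (3/9 - 4/4)) + 2193) = √((-4 - 50)/(-50 + ((-19 - 2) + (3/9 - 4/4))) + 2193) = √(-54/(-50 + (-21 + (3*(⅑) - 4*¼))) + 2193) = √(-54/(-50 + (-21 + (⅓ - 1))) + 2193) = √(-54/(-50 + (-21 - ⅔)) + 2193) = √(-54/(-50 - 65/3) + 2193) = √(-54/(-215/3) + 2193) = √(-3/215*(-54) + 2193) = √(162/215 + 2193) = √(471657/215) = √101406255/215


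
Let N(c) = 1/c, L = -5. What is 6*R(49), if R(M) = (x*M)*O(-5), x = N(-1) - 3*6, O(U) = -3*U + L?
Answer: -55860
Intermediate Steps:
O(U) = -5 - 3*U (O(U) = -3*U - 5 = -5 - 3*U)
x = -19 (x = 1/(-1) - 3*6 = -1 - 18 = -19)
R(M) = -190*M (R(M) = (-19*M)*(-5 - 3*(-5)) = (-19*M)*(-5 + 15) = -19*M*10 = -190*M)
6*R(49) = 6*(-190*49) = 6*(-9310) = -55860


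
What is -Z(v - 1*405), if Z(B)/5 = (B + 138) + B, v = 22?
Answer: 3140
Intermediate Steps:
Z(B) = 690 + 10*B (Z(B) = 5*((B + 138) + B) = 5*((138 + B) + B) = 5*(138 + 2*B) = 690 + 10*B)
-Z(v - 1*405) = -(690 + 10*(22 - 1*405)) = -(690 + 10*(22 - 405)) = -(690 + 10*(-383)) = -(690 - 3830) = -1*(-3140) = 3140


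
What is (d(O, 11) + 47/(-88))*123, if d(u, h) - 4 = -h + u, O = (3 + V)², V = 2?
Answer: 189051/88 ≈ 2148.3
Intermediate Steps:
O = 25 (O = (3 + 2)² = 5² = 25)
d(u, h) = 4 + u - h (d(u, h) = 4 + (-h + u) = 4 + (u - h) = 4 + u - h)
(d(O, 11) + 47/(-88))*123 = ((4 + 25 - 1*11) + 47/(-88))*123 = ((4 + 25 - 11) + 47*(-1/88))*123 = (18 - 47/88)*123 = (1537/88)*123 = 189051/88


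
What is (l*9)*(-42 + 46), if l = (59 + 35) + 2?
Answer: 3456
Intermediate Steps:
l = 96 (l = 94 + 2 = 96)
(l*9)*(-42 + 46) = (96*9)*(-42 + 46) = 864*4 = 3456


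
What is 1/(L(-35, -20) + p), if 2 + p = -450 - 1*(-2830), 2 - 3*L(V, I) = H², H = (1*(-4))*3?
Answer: 3/6992 ≈ 0.00042906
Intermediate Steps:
H = -12 (H = -4*3 = -12)
L(V, I) = -142/3 (L(V, I) = ⅔ - ⅓*(-12)² = ⅔ - ⅓*144 = ⅔ - 48 = -142/3)
p = 2378 (p = -2 + (-450 - 1*(-2830)) = -2 + (-450 + 2830) = -2 + 2380 = 2378)
1/(L(-35, -20) + p) = 1/(-142/3 + 2378) = 1/(6992/3) = 3/6992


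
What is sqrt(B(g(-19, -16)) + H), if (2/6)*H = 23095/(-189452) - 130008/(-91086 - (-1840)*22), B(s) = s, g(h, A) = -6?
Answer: sqrt(7705964596591073337)/2396851978 ≈ 1.1582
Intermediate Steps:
H = 35192295069/4793703956 (H = 3*(23095/(-189452) - 130008/(-91086 - (-1840)*22)) = 3*(23095*(-1/189452) - 130008/(-91086 - 1*(-40480))) = 3*(-23095/189452 - 130008/(-91086 + 40480)) = 3*(-23095/189452 - 130008/(-50606)) = 3*(-23095/189452 - 130008*(-1/50606)) = 3*(-23095/189452 + 65004/25303) = 3*(11730765023/4793703956) = 35192295069/4793703956 ≈ 7.3414)
sqrt(B(g(-19, -16)) + H) = sqrt(-6 + 35192295069/4793703956) = sqrt(6430071333/4793703956) = sqrt(7705964596591073337)/2396851978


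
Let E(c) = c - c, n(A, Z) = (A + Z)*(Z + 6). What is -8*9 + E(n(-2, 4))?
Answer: -72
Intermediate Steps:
n(A, Z) = (6 + Z)*(A + Z) (n(A, Z) = (A + Z)*(6 + Z) = (6 + Z)*(A + Z))
E(c) = 0
-8*9 + E(n(-2, 4)) = -8*9 + 0 = -72 + 0 = -72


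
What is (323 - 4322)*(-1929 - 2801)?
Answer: 18915270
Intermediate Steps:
(323 - 4322)*(-1929 - 2801) = -3999*(-4730) = 18915270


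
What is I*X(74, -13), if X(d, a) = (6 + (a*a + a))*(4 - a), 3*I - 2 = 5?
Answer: 6426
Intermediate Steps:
I = 7/3 (I = 2/3 + (1/3)*5 = 2/3 + 5/3 = 7/3 ≈ 2.3333)
X(d, a) = (4 - a)*(6 + a + a**2) (X(d, a) = (6 + (a**2 + a))*(4 - a) = (6 + (a + a**2))*(4 - a) = (6 + a + a**2)*(4 - a) = (4 - a)*(6 + a + a**2))
I*X(74, -13) = 7*(24 - 1*(-13)**3 - 2*(-13) + 3*(-13)**2)/3 = 7*(24 - 1*(-2197) + 26 + 3*169)/3 = 7*(24 + 2197 + 26 + 507)/3 = (7/3)*2754 = 6426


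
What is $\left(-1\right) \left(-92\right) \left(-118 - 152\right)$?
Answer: $-24840$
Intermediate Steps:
$\left(-1\right) \left(-92\right) \left(-118 - 152\right) = 92 \left(-270\right) = -24840$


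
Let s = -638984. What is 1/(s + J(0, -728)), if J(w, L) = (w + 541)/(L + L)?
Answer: -1456/930361245 ≈ -1.5650e-6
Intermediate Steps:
J(w, L) = (541 + w)/(2*L) (J(w, L) = (541 + w)/((2*L)) = (541 + w)*(1/(2*L)) = (541 + w)/(2*L))
1/(s + J(0, -728)) = 1/(-638984 + (½)*(541 + 0)/(-728)) = 1/(-638984 + (½)*(-1/728)*541) = 1/(-638984 - 541/1456) = 1/(-930361245/1456) = -1456/930361245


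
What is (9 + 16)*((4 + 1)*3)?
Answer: 375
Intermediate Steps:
(9 + 16)*((4 + 1)*3) = 25*(5*3) = 25*15 = 375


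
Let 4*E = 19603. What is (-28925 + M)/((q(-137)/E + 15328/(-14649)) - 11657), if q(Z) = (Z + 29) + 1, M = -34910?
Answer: 3666227218149/669556307507 ≈ 5.4756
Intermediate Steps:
E = 19603/4 (E = (¼)*19603 = 19603/4 ≈ 4900.8)
q(Z) = 30 + Z (q(Z) = (29 + Z) + 1 = 30 + Z)
(-28925 + M)/((q(-137)/E + 15328/(-14649)) - 11657) = (-28925 - 34910)/(((30 - 137)/(19603/4) + 15328/(-14649)) - 11657) = -63835/((-107*4/19603 + 15328*(-1/14649)) - 11657) = -63835/((-428/19603 - 15328/14649) - 11657) = -63835/(-306744556/287164347 - 11657) = -63835/(-3347781537535/287164347) = -63835*(-287164347/3347781537535) = 3666227218149/669556307507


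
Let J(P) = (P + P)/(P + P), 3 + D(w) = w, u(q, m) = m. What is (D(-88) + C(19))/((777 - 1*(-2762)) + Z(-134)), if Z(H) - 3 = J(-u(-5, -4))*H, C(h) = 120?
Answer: 29/3408 ≈ 0.0085094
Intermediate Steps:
D(w) = -3 + w
J(P) = 1 (J(P) = (2*P)/((2*P)) = (2*P)*(1/(2*P)) = 1)
Z(H) = 3 + H (Z(H) = 3 + 1*H = 3 + H)
(D(-88) + C(19))/((777 - 1*(-2762)) + Z(-134)) = ((-3 - 88) + 120)/((777 - 1*(-2762)) + (3 - 134)) = (-91 + 120)/((777 + 2762) - 131) = 29/(3539 - 131) = 29/3408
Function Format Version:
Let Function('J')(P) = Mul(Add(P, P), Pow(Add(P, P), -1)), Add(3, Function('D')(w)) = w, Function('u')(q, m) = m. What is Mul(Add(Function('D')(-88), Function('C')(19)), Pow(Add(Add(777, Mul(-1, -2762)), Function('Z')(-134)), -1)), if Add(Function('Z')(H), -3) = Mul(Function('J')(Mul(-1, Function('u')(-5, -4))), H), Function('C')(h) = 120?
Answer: Rational(29, 3408) ≈ 0.0085094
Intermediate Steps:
Function('D')(w) = Add(-3, w)
Function('J')(P) = 1 (Function('J')(P) = Mul(Mul(2, P), Pow(Mul(2, P), -1)) = Mul(Mul(2, P), Mul(Rational(1, 2), Pow(P, -1))) = 1)
Function('Z')(H) = Add(3, H) (Function('Z')(H) = Add(3, Mul(1, H)) = Add(3, H))
Mul(Add(Function('D')(-88), Function('C')(19)), Pow(Add(Add(777, Mul(-1, -2762)), Function('Z')(-134)), -1)) = Mul(Add(Add(-3, -88), 120), Pow(Add(Add(777, Mul(-1, -2762)), Add(3, -134)), -1)) = Mul(Add(-91, 120), Pow(Add(Add(777, 2762), -131), -1)) = Mul(29, Pow(Add(3539, -131), -1)) = Mul(29, Pow(3408, -1)) = Mul(29, Rational(1, 3408)) = Rational(29, 3408)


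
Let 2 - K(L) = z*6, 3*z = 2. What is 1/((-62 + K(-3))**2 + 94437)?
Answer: 1/98533 ≈ 1.0149e-5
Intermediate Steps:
z = 2/3 (z = (1/3)*2 = 2/3 ≈ 0.66667)
K(L) = -2 (K(L) = 2 - 2*6/3 = 2 - 1*4 = 2 - 4 = -2)
1/((-62 + K(-3))**2 + 94437) = 1/((-62 - 2)**2 + 94437) = 1/((-64)**2 + 94437) = 1/(4096 + 94437) = 1/98533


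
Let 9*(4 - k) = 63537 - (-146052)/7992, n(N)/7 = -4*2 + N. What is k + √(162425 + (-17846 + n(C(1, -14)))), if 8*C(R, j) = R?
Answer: -14101279/1998 + √2312382/4 ≈ -6677.5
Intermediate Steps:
C(R, j) = R/8
n(N) = -56 + 7*N (n(N) = 7*(-4*2 + N) = 7*(-8 + N) = -56 + 7*N)
k = -14101279/1998 (k = 4 - (63537 - (-146052)/7992)/9 = 4 - (63537 - 1*(-4057/222))/9 = 4 - (63537 + 4057/222)/9 = 4 - ⅑*14109271/222 = 4 - 14109271/1998 = -14101279/1998 ≈ -7057.7)
k + √(162425 + (-17846 + n(C(1, -14)))) = -14101279/1998 + √(162425 + (-17846 + (-56 + 7*((⅛)*1)))) = -14101279/1998 + √(162425 + (-17846 + (-56 + 7*(⅛)))) = -14101279/1998 + √(162425 + (-17846 + (-56 + 7/8))) = -14101279/1998 + √(162425 + (-17846 - 441/8)) = -14101279/1998 + √(162425 - 143209/8) = -14101279/1998 + √(1156191/8) = -14101279/1998 + √2312382/4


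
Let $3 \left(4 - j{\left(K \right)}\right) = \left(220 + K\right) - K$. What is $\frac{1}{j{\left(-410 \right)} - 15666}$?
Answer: $- \frac{3}{47206} \approx -6.3551 \cdot 10^{-5}$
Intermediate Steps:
$j{\left(K \right)} = - \frac{208}{3}$ ($j{\left(K \right)} = 4 - \frac{\left(220 + K\right) - K}{3} = 4 - \frac{220}{3} = - \frac{208}{3}$)
$\frac{1}{j{\left(-410 \right)} - 15666} = \frac{1}{- \frac{208}{3} - 15666} = \frac{1}{- \frac{47206}{3}} = - \frac{3}{47206}$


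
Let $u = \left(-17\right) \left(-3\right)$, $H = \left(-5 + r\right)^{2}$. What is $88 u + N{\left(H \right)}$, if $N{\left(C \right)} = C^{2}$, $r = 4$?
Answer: $4489$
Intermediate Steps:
$H = 1$ ($H = \left(-5 + 4\right)^{2} = \left(-1\right)^{2} = 1$)
$u = 51$
$88 u + N{\left(H \right)} = 88 \cdot 51 + 1^{2} = 4488 + 1 = 4489$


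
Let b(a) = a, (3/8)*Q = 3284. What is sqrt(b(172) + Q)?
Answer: 2*sqrt(20091)/3 ≈ 94.495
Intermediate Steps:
Q = 26272/3 (Q = (8/3)*3284 = 26272/3 ≈ 8757.3)
sqrt(b(172) + Q) = sqrt(172 + 26272/3) = sqrt(26788/3) = 2*sqrt(20091)/3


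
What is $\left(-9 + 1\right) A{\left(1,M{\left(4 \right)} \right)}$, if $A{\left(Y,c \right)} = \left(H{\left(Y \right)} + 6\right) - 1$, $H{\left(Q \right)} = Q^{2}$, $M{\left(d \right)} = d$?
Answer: $-48$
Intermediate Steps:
$A{\left(Y,c \right)} = 5 + Y^{2}$ ($A{\left(Y,c \right)} = \left(Y^{2} + 6\right) - 1 = \left(6 + Y^{2}\right) - 1 = 5 + Y^{2}$)
$\left(-9 + 1\right) A{\left(1,M{\left(4 \right)} \right)} = \left(-9 + 1\right) \left(5 + 1^{2}\right) = - 8 \left(5 + 1\right) = \left(-8\right) 6 = -48$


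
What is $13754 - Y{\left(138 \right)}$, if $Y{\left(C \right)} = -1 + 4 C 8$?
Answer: $9339$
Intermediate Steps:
$Y{\left(C \right)} = -1 + 32 C$
$13754 - Y{\left(138 \right)} = 13754 - \left(-1 + 32 \cdot 138\right) = 13754 - \left(-1 + 4416\right) = 13754 - 4415 = 9339$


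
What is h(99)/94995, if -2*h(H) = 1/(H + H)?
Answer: -1/37618020 ≈ -2.6583e-8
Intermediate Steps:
h(H) = -1/(4*H) (h(H) = -1/(2*(H + H)) = -1/(2*H)/2 = -1/(4*H))
h(99)/94995 = -1/4/99/94995 = -1/4*1/99*(1/94995) = -1/396*1/94995 = -1/37618020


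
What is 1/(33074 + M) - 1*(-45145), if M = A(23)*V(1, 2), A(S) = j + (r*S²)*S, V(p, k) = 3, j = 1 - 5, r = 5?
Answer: 9731772216/215567 ≈ 45145.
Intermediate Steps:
j = -4
A(S) = -4 + 5*S³ (A(S) = -4 + (5*S²)*S = -4 + 5*S³)
M = 182493 (M = (-4 + 5*23³)*3 = (-4 + 5*12167)*3 = (-4 + 60835)*3 = 60831*3 = 182493)
1/(33074 + M) - 1*(-45145) = 1/(33074 + 182493) - 1*(-45145) = 1/215567 + 45145 = 9731772216/215567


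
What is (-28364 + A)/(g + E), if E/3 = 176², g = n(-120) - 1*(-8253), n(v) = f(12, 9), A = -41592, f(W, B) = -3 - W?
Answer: -34978/50583 ≈ -0.69150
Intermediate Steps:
n(v) = -15 (n(v) = -3 - 1*12 = -3 - 12 = -15)
g = 8238 (g = -15 - 1*(-8253) = -15 + 8253 = 8238)
E = 92928 (E = 3*176² = 3*30976 = 92928)
(-28364 + A)/(g + E) = (-28364 - 41592)/(8238 + 92928) = -69956/101166 = -69956*1/101166 = -34978/50583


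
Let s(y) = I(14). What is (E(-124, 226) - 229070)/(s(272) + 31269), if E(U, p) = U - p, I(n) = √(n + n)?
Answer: -1024819140/139678619 + 458840*√7/977750333 ≈ -7.3357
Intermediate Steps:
I(n) = √2*√n (I(n) = √(2*n) = √2*√n)
s(y) = 2*√7 (s(y) = √2*√14 = 2*√7)
(E(-124, 226) - 229070)/(s(272) + 31269) = ((-124 - 1*226) - 229070)/(2*√7 + 31269) = ((-124 - 226) - 229070)/(31269 + 2*√7) = (-350 - 229070)/(31269 + 2*√7) = -229420/(31269 + 2*√7)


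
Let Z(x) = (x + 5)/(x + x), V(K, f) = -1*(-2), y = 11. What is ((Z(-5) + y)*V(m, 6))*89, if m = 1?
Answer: 1958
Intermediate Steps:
V(K, f) = 2
Z(x) = (5 + x)/(2*x) (Z(x) = (5 + x)/((2*x)) = (5 + x)*(1/(2*x)) = (5 + x)/(2*x))
((Z(-5) + y)*V(m, 6))*89 = (((½)*(5 - 5)/(-5) + 11)*2)*89 = (((½)*(-⅕)*0 + 11)*2)*89 = ((0 + 11)*2)*89 = (11*2)*89 = 22*89 = 1958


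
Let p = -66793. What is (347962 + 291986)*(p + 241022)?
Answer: 111497500092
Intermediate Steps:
(347962 + 291986)*(p + 241022) = (347962 + 291986)*(-66793 + 241022) = 639948*174229 = 111497500092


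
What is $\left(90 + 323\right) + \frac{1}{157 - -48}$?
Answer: $\frac{84666}{205} \approx 413.0$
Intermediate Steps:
$\left(90 + 323\right) + \frac{1}{157 - -48} = 413 + \frac{1}{157 + 48} = 413 + \frac{1}{205} = \frac{84666}{205}$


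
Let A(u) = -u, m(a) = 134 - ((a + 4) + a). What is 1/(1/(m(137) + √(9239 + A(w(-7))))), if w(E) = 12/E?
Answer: -144 + √452795/7 ≈ -47.871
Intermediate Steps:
m(a) = 130 - 2*a (m(a) = 134 - ((4 + a) + a) = 134 - (4 + 2*a) = 134 + (-4 - 2*a) = 130 - 2*a)
1/(1/(m(137) + √(9239 + A(w(-7))))) = 1/(1/((130 - 2*137) + √(9239 - 12/(-7)))) = 1/(1/((130 - 274) + √(9239 - 12*(-1)/7))) = 1/(1/(-144 + √(9239 - 1*(-12/7)))) = 1/(1/(-144 + √(9239 + 12/7))) = 1/(1/(-144 + √(64685/7))) = 1/(1/(-144 + √452795/7)) = -144 + √452795/7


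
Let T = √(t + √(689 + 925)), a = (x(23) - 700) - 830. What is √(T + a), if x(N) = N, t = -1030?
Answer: √(-1507 + I*√(1030 - √1614)) ≈ 0.4052 + 38.822*I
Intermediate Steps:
a = -1507 (a = (23 - 700) - 830 = -677 - 830 = -1507)
T = √(-1030 + √1614) (T = √(-1030 + √(689 + 925)) = √(-1030 + √1614) ≈ 31.461*I)
√(T + a) = √(√(-1030 + √1614) - 1507) = √(-1507 + √(-1030 + √1614))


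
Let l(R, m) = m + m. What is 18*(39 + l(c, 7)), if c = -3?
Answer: 954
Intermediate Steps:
l(R, m) = 2*m
18*(39 + l(c, 7)) = 18*(39 + 2*7) = 18*(39 + 14) = 18*53 = 954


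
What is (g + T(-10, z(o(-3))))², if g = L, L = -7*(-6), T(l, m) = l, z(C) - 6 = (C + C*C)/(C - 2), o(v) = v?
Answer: 1024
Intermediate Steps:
z(C) = 6 + (C + C²)/(-2 + C) (z(C) = 6 + (C + C*C)/(C - 2) = 6 + (C + C²)/(-2 + C))
L = 42
g = 42
(g + T(-10, z(o(-3))))² = (42 - 10)² = 32² = 1024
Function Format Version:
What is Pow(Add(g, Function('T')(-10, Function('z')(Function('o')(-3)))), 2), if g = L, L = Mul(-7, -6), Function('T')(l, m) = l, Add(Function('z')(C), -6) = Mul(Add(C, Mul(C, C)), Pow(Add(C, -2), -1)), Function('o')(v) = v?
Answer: 1024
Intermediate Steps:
Function('z')(C) = Add(6, Mul(Pow(Add(-2, C), -1), Add(C, Pow(C, 2)))) (Function('z')(C) = Add(6, Mul(Add(C, Mul(C, C)), Pow(Add(C, -2), -1))) = Add(6, Mul(Add(C, Pow(C, 2)), Pow(Add(-2, C), -1))) = Add(6, Mul(Pow(Add(-2, C), -1), Add(C, Pow(C, 2)))))
L = 42
g = 42
Pow(Add(g, Function('T')(-10, Function('z')(Function('o')(-3)))), 2) = Pow(Add(42, -10), 2) = Pow(32, 2) = 1024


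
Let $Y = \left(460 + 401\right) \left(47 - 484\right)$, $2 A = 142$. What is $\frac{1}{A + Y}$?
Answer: $- \frac{1}{376186} \approx -2.6583 \cdot 10^{-6}$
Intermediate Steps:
$A = 71$ ($A = \frac{1}{2} \cdot 142 = 71$)
$Y = -376257$ ($Y = 861 \left(-437\right) = -376257$)
$\frac{1}{A + Y} = \frac{1}{71 - 376257} = \frac{1}{-376186} = - \frac{1}{376186}$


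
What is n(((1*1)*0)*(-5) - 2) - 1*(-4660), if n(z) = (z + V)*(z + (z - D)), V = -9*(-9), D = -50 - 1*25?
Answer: 10269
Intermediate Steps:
D = -75 (D = -50 - 25 = -75)
V = 81
n(z) = (75 + 2*z)*(81 + z) (n(z) = (z + 81)*(z + (z - 1*(-75))) = (81 + z)*(z + (z + 75)) = (81 + z)*(z + (75 + z)) = (81 + z)*(75 + 2*z) = (75 + 2*z)*(81 + z))
n(((1*1)*0)*(-5) - 2) - 1*(-4660) = (6075 + 2*(((1*1)*0)*(-5) - 2)**2 + 237*(((1*1)*0)*(-5) - 2)) - 1*(-4660) = (6075 + 2*((1*0)*(-5) - 2)**2 + 237*((1*0)*(-5) - 2)) + 4660 = (6075 + 2*(0*(-5) - 2)**2 + 237*(0*(-5) - 2)) + 4660 = (6075 + 2*(0 - 2)**2 + 237*(0 - 2)) + 4660 = (6075 + 2*(-2)**2 + 237*(-2)) + 4660 = (6075 + 2*4 - 474) + 4660 = (6075 + 8 - 474) + 4660 = 5609 + 4660 = 10269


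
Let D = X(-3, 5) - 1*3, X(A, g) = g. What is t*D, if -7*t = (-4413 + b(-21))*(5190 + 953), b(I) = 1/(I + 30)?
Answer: 487950776/63 ≈ 7.7452e+6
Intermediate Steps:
b(I) = 1/(30 + I)
D = 2 (D = 5 - 1*3 = 5 - 3 = 2)
t = 243975388/63 (t = -(-4413 + 1/(30 - 21))*(5190 + 953)/7 = -(-4413 + 1/9)*6143/7 = -(-4413 + ⅑)*6143/7 = -(-39716)*6143/63 = -⅐*(-243975388/9) = 243975388/63 ≈ 3.8726e+6)
t*D = (243975388/63)*2 = 487950776/63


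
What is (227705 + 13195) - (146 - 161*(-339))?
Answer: 186175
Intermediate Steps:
(227705 + 13195) - (146 - 161*(-339)) = 240900 - (146 + 54579) = 240900 - 1*54725 = 240900 - 54725 = 186175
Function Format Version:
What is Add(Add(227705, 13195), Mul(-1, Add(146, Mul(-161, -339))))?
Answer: 186175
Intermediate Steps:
Add(Add(227705, 13195), Mul(-1, Add(146, Mul(-161, -339)))) = Add(240900, Mul(-1, Add(146, 54579))) = Add(240900, Mul(-1, 54725)) = Add(240900, -54725) = 186175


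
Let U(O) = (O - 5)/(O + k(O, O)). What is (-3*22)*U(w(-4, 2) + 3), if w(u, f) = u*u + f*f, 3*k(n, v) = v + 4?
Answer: -297/8 ≈ -37.125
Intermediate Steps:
k(n, v) = 4/3 + v/3 (k(n, v) = (v + 4)/3 = (4 + v)/3 = 4/3 + v/3)
w(u, f) = f**2 + u**2 (w(u, f) = u**2 + f**2 = f**2 + u**2)
U(O) = (-5 + O)/(4/3 + 4*O/3) (U(O) = (O - 5)/(O + (4/3 + O/3)) = (-5 + O)/(4/3 + 4*O/3))
(-3*22)*U(w(-4, 2) + 3) = (-3*22)*(3*(-5 + ((2**2 + (-4)**2) + 3))/(4*(1 + ((2**2 + (-4)**2) + 3)))) = -99*(-5 + ((4 + 16) + 3))/(2*(1 + ((4 + 16) + 3))) = -99*(-5 + (20 + 3))/(2*(1 + (20 + 3))) = -99*(-5 + 23)/(2*(1 + 23)) = -99*18/(2*24) = -66*9/16 = -297/8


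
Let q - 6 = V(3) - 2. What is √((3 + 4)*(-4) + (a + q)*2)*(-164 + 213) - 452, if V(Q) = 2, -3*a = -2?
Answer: -452 + 98*I*√33/3 ≈ -452.0 + 187.66*I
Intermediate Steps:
a = ⅔ (a = -⅓*(-2) = ⅔ ≈ 0.66667)
q = 6 (q = 6 + (2 - 2) = 6 + 0 = 6)
√((3 + 4)*(-4) + (a + q)*2)*(-164 + 213) - 452 = √((3 + 4)*(-4) + (⅔ + 6)*2)*(-164 + 213) - 452 = √(7*(-4) + (20/3)*2)*49 - 452 = √(-28 + 40/3)*49 - 452 = √(-44/3)*49 - 452 = (2*I*√33/3)*49 - 452 = 98*I*√33/3 - 452 = -452 + 98*I*√33/3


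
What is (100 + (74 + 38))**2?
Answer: 44944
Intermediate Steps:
(100 + (74 + 38))**2 = (100 + 112)**2 = 212**2 = 44944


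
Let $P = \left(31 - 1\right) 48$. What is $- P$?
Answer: $-1440$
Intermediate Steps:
$P = 1440$ ($P = 30 \cdot 48 = 1440$)
$- P = \left(-1\right) 1440 = -1440$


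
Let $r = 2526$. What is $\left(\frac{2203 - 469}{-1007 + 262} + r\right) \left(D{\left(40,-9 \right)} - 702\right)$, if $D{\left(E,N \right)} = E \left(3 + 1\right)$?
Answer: $- \frac{1019033712}{745} \approx -1.3678 \cdot 10^{6}$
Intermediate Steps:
$D{\left(E,N \right)} = 4 E$ ($D{\left(E,N \right)} = E 4 = 4 E$)
$\left(\frac{2203 - 469}{-1007 + 262} + r\right) \left(D{\left(40,-9 \right)} - 702\right) = \left(\frac{2203 - 469}{-1007 + 262} + 2526\right) \left(4 \cdot 40 - 702\right) = \left(\frac{1734}{-745} + 2526\right) \left(160 - 702\right) = \left(1734 \left(- \frac{1}{745}\right) + 2526\right) \left(-542\right) = \left(- \frac{1734}{745} + 2526\right) \left(-542\right) = \frac{1880136}{745} \left(-542\right) = - \frac{1019033712}{745}$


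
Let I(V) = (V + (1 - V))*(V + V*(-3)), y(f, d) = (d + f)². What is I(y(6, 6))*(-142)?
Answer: 40896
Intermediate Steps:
I(V) = -2*V (I(V) = 1*(V - 3*V) = 1*(-2*V) = -2*V)
I(y(6, 6))*(-142) = -2*(6 + 6)²*(-142) = -2*12²*(-142) = -2*144*(-142) = -288*(-142) = 40896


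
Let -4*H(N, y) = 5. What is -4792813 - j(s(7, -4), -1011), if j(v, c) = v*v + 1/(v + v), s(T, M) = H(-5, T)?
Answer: -383425133/80 ≈ -4.7928e+6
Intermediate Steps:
H(N, y) = -5/4 (H(N, y) = -¼*5 = -5/4)
s(T, M) = -5/4
j(v, c) = v² + 1/(2*v)
-4792813 - j(s(7, -4), -1011) = -4792813 - (½ + (-5/4)³)/(-5/4) = -4792813 - (-4)*(½ - 125/64)/5 = -4792813 - (-4)*(-93)/(5*64) = -4792813 - 1*93/80 = -4792813 - 93/80 = -383425133/80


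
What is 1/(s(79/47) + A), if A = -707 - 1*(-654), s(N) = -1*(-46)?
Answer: -⅐ ≈ -0.14286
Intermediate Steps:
s(N) = 46
A = -53 (A = -707 + 654 = -53)
1/(s(79/47) + A) = 1/(46 - 53) = 1/(-7) = -⅐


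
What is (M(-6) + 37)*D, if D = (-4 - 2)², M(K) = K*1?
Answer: 1116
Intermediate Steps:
M(K) = K
D = 36 (D = (-6)² = 36)
(M(-6) + 37)*D = (-6 + 37)*36 = 31*36 = 1116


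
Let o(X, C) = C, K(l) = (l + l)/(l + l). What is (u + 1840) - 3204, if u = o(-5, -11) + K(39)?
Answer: -1374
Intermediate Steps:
K(l) = 1 (K(l) = (2*l)/((2*l)) = (2*l)*(1/(2*l)) = 1)
u = -10 (u = -11 + 1 = -10)
(u + 1840) - 3204 = (-10 + 1840) - 3204 = 1830 - 3204 = -1374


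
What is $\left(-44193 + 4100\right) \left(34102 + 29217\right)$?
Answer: $-2538648667$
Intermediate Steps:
$\left(-44193 + 4100\right) \left(34102 + 29217\right) = \left(-40093\right) 63319 = -2538648667$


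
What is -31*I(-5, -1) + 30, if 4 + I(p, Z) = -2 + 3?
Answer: 123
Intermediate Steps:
I(p, Z) = -3 (I(p, Z) = -4 + (-2 + 3) = -4 + 1 = -3)
-31*I(-5, -1) + 30 = -31*(-3) + 30 = 93 + 30 = 123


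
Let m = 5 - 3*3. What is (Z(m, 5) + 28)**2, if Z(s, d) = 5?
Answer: 1089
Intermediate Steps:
m = -4 (m = 5 - 9 = -4)
(Z(m, 5) + 28)**2 = (5 + 28)**2 = 33**2 = 1089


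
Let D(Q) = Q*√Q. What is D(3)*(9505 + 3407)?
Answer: 38736*√3 ≈ 67093.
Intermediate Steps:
D(Q) = Q^(3/2)
D(3)*(9505 + 3407) = 3^(3/2)*(9505 + 3407) = (3*√3)*12912 = 38736*√3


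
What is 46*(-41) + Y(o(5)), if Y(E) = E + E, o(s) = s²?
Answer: -1836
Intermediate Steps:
Y(E) = 2*E
46*(-41) + Y(o(5)) = 46*(-41) + 2*5² = -1886 + 2*25 = -1886 + 50 = -1836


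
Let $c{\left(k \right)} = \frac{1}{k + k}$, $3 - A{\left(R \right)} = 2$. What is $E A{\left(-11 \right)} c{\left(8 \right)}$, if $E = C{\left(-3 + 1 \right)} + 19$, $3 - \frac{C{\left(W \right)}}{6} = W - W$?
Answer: $\frac{37}{16} \approx 2.3125$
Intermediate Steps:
$A{\left(R \right)} = 1$ ($A{\left(R \right)} = 3 - 2 = 1$)
$C{\left(W \right)} = 18$ ($C{\left(W \right)} = 18 - 6 \left(W - W\right) = 18 - 0 = 18 + 0 = 18$)
$E = 37$ ($E = 18 + 19 = 37$)
$c{\left(k \right)} = \frac{1}{2 k}$
$E A{\left(-11 \right)} c{\left(8 \right)} = 37 \cdot 1 \frac{1}{2 \cdot 8} = 37 \cdot \frac{1}{2} \cdot \frac{1}{8} = 37 \cdot \frac{1}{16} = \frac{37}{16}$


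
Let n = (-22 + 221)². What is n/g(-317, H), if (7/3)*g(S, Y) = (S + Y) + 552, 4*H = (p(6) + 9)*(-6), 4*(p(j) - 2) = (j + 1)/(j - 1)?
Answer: 11088280/26157 ≈ 423.91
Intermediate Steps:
p(j) = 2 + (1 + j)/(4*(-1 + j)) (p(j) = 2 + ((j + 1)/(j - 1))/4 = 2 + ((1 + j)/(-1 + j))/4 = 2 + (1 + j)/(4*(-1 + j)))
n = 39601 (n = 199² = 39601)
H = -681/40 (H = (((-7 + 9*6)/(4*(-1 + 6)) + 9)*(-6))/4 = (((¼)*(-7 + 54)/5 + 9)*(-6))/4 = (((¼)*(⅕)*47 + 9)*(-6))/4 = ((47/20 + 9)*(-6))/4 = ((227/20)*(-6))/4 = (¼)*(-681/10) = -681/40 ≈ -17.025)
g(S, Y) = 1656/7 + 3*S/7 + 3*Y/7 (g(S, Y) = 3*((S + Y) + 552)/7 = 3*(552 + S + Y)/7 = 1656/7 + 3*S/7 + 3*Y/7)
n/g(-317, H) = 39601/(1656/7 + (3/7)*(-317) + (3/7)*(-681/40)) = 39601/(1656/7 - 951/7 - 2043/280) = 39601/(26157/280) = 39601*(280/26157) = 11088280/26157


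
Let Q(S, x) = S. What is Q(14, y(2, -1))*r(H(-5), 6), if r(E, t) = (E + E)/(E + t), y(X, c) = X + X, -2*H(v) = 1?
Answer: -28/11 ≈ -2.5455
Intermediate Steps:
H(v) = -½ (H(v) = -½*1 = -½)
y(X, c) = 2*X
r(E, t) = 2*E/(E + t) (r(E, t) = (2*E)/(E + t) = 2*E/(E + t))
Q(14, y(2, -1))*r(H(-5), 6) = 14*(2*(-½)/(-½ + 6)) = 14*(2*(-½)/(11/2)) = 14*(2*(-½)*(2/11)) = 14*(-2/11) = -28/11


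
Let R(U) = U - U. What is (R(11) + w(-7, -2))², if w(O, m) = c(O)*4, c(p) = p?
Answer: 784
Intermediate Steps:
w(O, m) = 4*O (w(O, m) = O*4 = 4*O)
R(U) = 0
(R(11) + w(-7, -2))² = (0 + 4*(-7))² = (0 - 28)² = (-28)² = 784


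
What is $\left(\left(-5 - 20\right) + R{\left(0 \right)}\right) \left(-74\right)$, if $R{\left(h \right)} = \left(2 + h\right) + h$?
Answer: $1702$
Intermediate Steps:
$R{\left(h \right)} = 2 + 2 h$
$\left(\left(-5 - 20\right) + R{\left(0 \right)}\right) \left(-74\right) = \left(\left(-5 - 20\right) + \left(2 + 2 \cdot 0\right)\right) \left(-74\right) = \left(-25 + \left(2 + 0\right)\right) \left(-74\right) = \left(-25 + 2\right) \left(-74\right) = \left(-23\right) \left(-74\right) = 1702$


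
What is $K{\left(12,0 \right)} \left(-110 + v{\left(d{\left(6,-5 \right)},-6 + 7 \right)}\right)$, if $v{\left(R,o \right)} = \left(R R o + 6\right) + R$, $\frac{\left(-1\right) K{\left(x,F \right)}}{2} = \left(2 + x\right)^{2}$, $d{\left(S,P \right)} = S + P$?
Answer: $39984$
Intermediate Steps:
$d{\left(S,P \right)} = P + S$
$K{\left(x,F \right)} = - 2 \left(2 + x\right)^{2}$
$v{\left(R,o \right)} = 6 + R + o R^{2}$ ($v{\left(R,o \right)} = \left(R^{2} o + 6\right) + R = \left(o R^{2} + 6\right) + R = \left(6 + o R^{2}\right) + R = 6 + R + o R^{2}$)
$K{\left(12,0 \right)} \left(-110 + v{\left(d{\left(6,-5 \right)},-6 + 7 \right)}\right) = - 2 \left(2 + 12\right)^{2} \left(-110 + \left(6 + \left(-5 + 6\right) + \left(-6 + 7\right) \left(-5 + 6\right)^{2}\right)\right) = - 2 \cdot 14^{2} \left(-110 + \left(6 + 1 + 1 \cdot 1^{2}\right)\right) = \left(-2\right) 196 \left(-110 + \left(6 + 1 + 1 \cdot 1\right)\right) = - 392 \left(-110 + \left(6 + 1 + 1\right)\right) = - 392 \left(-110 + 8\right) = \left(-392\right) \left(-102\right) = 39984$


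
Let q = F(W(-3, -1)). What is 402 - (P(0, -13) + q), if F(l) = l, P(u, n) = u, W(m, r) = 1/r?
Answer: 403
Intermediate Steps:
q = -1 (q = 1/(-1) = -1)
402 - (P(0, -13) + q) = 402 - (0 - 1) = 402 - 1*(-1) = 402 + 1 = 403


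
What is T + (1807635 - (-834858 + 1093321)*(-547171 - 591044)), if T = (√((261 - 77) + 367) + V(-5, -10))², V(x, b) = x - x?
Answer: 294188271731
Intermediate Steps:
V(x, b) = 0
T = 551 (T = (√((261 - 77) + 367) + 0)² = (√(184 + 367) + 0)² = (√551 + 0)² = (√551)² = 551)
T + (1807635 - (-834858 + 1093321)*(-547171 - 591044)) = 551 + (1807635 - (-834858 + 1093321)*(-547171 - 591044)) = 551 + (1807635 - 258463*(-1138215)) = 551 + (1807635 - 1*(-294186463545)) = 551 + (1807635 + 294186463545) = 551 + 294188271180 = 294188271731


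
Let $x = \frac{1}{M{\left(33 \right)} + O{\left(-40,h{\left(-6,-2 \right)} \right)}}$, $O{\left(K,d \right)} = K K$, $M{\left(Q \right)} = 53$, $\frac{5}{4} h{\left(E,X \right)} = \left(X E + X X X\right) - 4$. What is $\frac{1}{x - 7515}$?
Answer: $- \frac{1653}{12422294} \approx -0.00013307$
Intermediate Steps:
$h{\left(E,X \right)} = - \frac{16}{5} + \frac{4 X^{3}}{5} + \frac{4 E X}{5}$ ($h{\left(E,X \right)} = \frac{4 \left(\left(X E + X X X\right) - 4\right)}{5} = \frac{4 \left(\left(E X + X^{2} X\right) - 4\right)}{5} = \frac{4 \left(\left(E X + X^{3}\right) - 4\right)}{5} = \frac{4 \left(\left(X^{3} + E X\right) - 4\right)}{5} = \frac{4 \left(-4 + X^{3} + E X\right)}{5} = - \frac{16}{5} + \frac{4 X^{3}}{5} + \frac{4 E X}{5}$)
$O{\left(K,d \right)} = K^{2}$
$x = \frac{1}{1653}$ ($x = \frac{1}{53 + \left(-40\right)^{2}} = \frac{1}{53 + 1600} = \frac{1}{1653} \approx 0.00060496$)
$\frac{1}{x - 7515} = \frac{1}{\frac{1}{1653} - 7515} = \frac{1}{- \frac{12422294}{1653}} = - \frac{1653}{12422294}$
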